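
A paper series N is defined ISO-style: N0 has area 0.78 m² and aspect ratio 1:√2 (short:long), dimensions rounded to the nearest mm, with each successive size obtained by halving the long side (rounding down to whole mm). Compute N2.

371 × 525 mm

Let N0's short side be w mm. w · w√2 = 0.78 m² = 780,000 mm², so w ≈ 742.7 mm and w√2 ≈ 1050.3 mm → N0 = 743 × 1050 mm.
N1: ⌊1050/2⌋ × 743 = 525 × 743 mm
N2: ⌊743/2⌋ × 525 = 371 × 525 mm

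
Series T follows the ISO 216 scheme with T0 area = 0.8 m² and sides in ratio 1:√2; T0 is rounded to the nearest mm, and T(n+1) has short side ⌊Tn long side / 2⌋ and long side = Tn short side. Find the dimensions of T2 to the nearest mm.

Let T0's short side be w mm. w · w√2 = 0.8 m² = 800,000 mm², so w ≈ 752.1 mm and w√2 ≈ 1063.7 mm → T0 = 752 × 1064 mm.
T1: ⌊1064/2⌋ × 752 = 532 × 752 mm
T2: ⌊752/2⌋ × 532 = 376 × 532 mm

376 × 532 mm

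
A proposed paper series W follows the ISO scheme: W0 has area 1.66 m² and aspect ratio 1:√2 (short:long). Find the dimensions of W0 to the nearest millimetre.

1083 × 1532 mm

Let the short side be w mm. Then w · w√2 = 1.66 m² = 1,660,000 mm².
w² = 1,660,000/√2, so w ≈ 1083.4 mm; long side = w√2 ≈ 1532.2 mm.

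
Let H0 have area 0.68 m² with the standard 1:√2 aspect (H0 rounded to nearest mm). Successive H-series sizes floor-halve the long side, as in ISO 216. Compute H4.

173 × 245 mm

Let H0's short side be w mm. w · w√2 = 0.68 m² = 680,000 mm², so w ≈ 693.4 mm and w√2 ≈ 980.6 mm → H0 = 693 × 981 mm.
H1: ⌊981/2⌋ × 693 = 490 × 693 mm
H2: ⌊693/2⌋ × 490 = 346 × 490 mm
H3: ⌊490/2⌋ × 346 = 245 × 346 mm
H4: ⌊346/2⌋ × 245 = 173 × 245 mm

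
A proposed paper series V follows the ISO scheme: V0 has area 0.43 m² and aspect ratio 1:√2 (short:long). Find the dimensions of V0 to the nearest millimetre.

551 × 780 mm

Let the short side be w mm. Then w · w√2 = 0.43 m² = 430,000 mm².
w² = 430,000/√2, so w ≈ 551.4 mm; long side = w√2 ≈ 779.8 mm.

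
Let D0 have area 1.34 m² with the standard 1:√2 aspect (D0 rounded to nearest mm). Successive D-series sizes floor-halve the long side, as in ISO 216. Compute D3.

Let D0's short side be w mm. w · w√2 = 1.34 m² = 1,340,000 mm², so w ≈ 973.4 mm and w√2 ≈ 1376.6 mm → D0 = 973 × 1377 mm.
D1: ⌊1377/2⌋ × 973 = 688 × 973 mm
D2: ⌊973/2⌋ × 688 = 486 × 688 mm
D3: ⌊688/2⌋ × 486 = 344 × 486 mm

344 × 486 mm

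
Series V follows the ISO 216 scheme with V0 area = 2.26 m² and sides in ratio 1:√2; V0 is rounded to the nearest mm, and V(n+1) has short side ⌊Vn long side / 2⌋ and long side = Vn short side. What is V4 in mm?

Let V0's short side be w mm. w · w√2 = 2.26 m² = 2,260,000 mm², so w ≈ 1264.1 mm and w√2 ≈ 1787.8 mm → V0 = 1264 × 1788 mm.
V1: ⌊1788/2⌋ × 1264 = 894 × 1264 mm
V2: ⌊1264/2⌋ × 894 = 632 × 894 mm
V3: ⌊894/2⌋ × 632 = 447 × 632 mm
V4: ⌊632/2⌋ × 447 = 316 × 447 mm

316 × 447 mm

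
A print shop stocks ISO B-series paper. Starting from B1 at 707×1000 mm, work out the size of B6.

125 × 176 mm

B2: ⌊1000/2⌋ × 707 = 500 × 707 mm
B3: ⌊707/2⌋ × 500 = 353 × 500 mm
B4: ⌊500/2⌋ × 353 = 250 × 353 mm
B5: ⌊353/2⌋ × 250 = 176 × 250 mm
B6: ⌊250/2⌋ × 176 = 125 × 176 mm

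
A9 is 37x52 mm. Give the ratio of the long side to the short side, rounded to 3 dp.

52 / 37 = 1.405
ISO 216 targets √2 ≈ 1.414; the -0.009 deviation is from mm rounding.

1.405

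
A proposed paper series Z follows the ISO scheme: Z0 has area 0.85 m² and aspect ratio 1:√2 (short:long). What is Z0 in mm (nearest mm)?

775 × 1096 mm

Let the short side be w mm. Then w · w√2 = 0.85 m² = 850,000 mm².
w² = 850,000/√2, so w ≈ 775.3 mm; long side = w√2 ≈ 1096.4 mm.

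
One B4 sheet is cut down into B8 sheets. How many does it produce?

B4 = 250 × 353 mm; B8 = 62 × 88 mm.
Each halving step doubles the count; 4 steps from B4 to B8.
2^4 = 16.

16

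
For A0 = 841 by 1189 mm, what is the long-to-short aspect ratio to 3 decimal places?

1.414

1189 / 841 = 1.414
Matches √2 ≈ 1.414 — the ISO 216 defining ratio.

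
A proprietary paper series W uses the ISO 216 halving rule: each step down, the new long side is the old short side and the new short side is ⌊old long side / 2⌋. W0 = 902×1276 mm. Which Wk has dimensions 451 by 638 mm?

W0: 902 × 1276 mm
W1: 638 × 902 mm
W2: 451 × 638 mm
W3: 319 × 451 mm
→ matches W2.

W2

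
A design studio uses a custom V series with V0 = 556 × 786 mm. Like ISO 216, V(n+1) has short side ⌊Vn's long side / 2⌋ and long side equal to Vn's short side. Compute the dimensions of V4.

139 × 196 mm

V1: ⌊786/2⌋ × 556 = 393 × 556 mm
V2: ⌊556/2⌋ × 393 = 278 × 393 mm
V3: ⌊393/2⌋ × 278 = 196 × 278 mm
V4: ⌊278/2⌋ × 196 = 139 × 196 mm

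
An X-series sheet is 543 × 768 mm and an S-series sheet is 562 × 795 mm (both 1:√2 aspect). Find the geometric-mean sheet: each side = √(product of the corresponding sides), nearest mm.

552 × 781 mm

Short side: √(543 · 562) = √305166 ≈ 552.4 → 552 mm
Long side: √(768 · 795) = √610560 ≈ 781.4 → 781 mm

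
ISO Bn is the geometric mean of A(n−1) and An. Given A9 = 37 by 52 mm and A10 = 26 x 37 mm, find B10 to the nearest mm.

31 × 44 mm

Short side: √(37 · 26) = √962 ≈ 31.0 → 31 mm
Long side: √(52 · 37) = √1924 ≈ 43.9 → 44 mm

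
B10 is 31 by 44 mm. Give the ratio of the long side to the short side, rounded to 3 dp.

44 / 31 = 1.419
ISO 216 targets √2 ≈ 1.414; the +0.005 deviation is from mm rounding.

1.419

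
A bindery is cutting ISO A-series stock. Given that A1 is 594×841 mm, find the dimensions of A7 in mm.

74 × 105 mm

A2: ⌊841/2⌋ × 594 = 420 × 594 mm
A3: ⌊594/2⌋ × 420 = 297 × 420 mm
A4: ⌊420/2⌋ × 297 = 210 × 297 mm
A5: ⌊297/2⌋ × 210 = 148 × 210 mm
A6: ⌊210/2⌋ × 148 = 105 × 148 mm
A7: ⌊148/2⌋ × 105 = 74 × 105 mm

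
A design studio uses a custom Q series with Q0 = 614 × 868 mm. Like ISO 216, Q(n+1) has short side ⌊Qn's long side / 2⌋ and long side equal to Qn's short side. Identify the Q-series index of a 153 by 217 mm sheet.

Q0: 614 × 868 mm
Q1: 434 × 614 mm
Q2: 307 × 434 mm
Q3: 217 × 307 mm
Q4: 153 × 217 mm
Q5: 108 × 153 mm
→ matches Q4.

Q4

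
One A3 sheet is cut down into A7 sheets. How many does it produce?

Each ISO step halves the sheet: 1 × A3 → 2 × A4 → 4 × A5 → 8 × A6 → …
From A3 to A7 is 4 halving steps: 2^4 = 16.

16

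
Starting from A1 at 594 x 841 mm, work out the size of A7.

74 × 105 mm

A2: ⌊841/2⌋ × 594 = 420 × 594 mm
A3: ⌊594/2⌋ × 420 = 297 × 420 mm
A4: ⌊420/2⌋ × 297 = 210 × 297 mm
A5: ⌊297/2⌋ × 210 = 148 × 210 mm
A6: ⌊210/2⌋ × 148 = 105 × 148 mm
A7: ⌊148/2⌋ × 105 = 74 × 105 mm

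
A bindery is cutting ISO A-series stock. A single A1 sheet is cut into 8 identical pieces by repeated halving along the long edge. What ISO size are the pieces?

8 = 2^3, so 3 halving steps.
A1 → A2 → … → A4 after 3 steps.

A4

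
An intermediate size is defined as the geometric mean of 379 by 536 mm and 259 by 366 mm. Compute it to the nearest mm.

Short side: √(379 · 259) = √98161 ≈ 313.3 → 313 mm
Long side: √(536 · 366) = √196176 ≈ 442.9 → 443 mm

313 × 443 mm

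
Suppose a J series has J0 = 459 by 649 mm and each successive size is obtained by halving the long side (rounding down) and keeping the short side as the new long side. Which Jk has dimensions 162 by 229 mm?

J0: 459 × 649 mm
J1: 324 × 459 mm
J2: 229 × 324 mm
J3: 162 × 229 mm
J4: 114 × 162 mm
→ matches J3.

J3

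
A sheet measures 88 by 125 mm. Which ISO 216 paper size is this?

Aspect ratio 125/88 ≈ 1.420 — close to the ISO √2 ≈ 1.414.
In the B-series (B0 = 1000 × 1414 mm): B7 = 88 × 125 mm.

B7 (88 × 125 mm)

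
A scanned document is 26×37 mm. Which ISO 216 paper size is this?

Aspect ratio 37/26 ≈ 1.423 — close to the ISO √2 ≈ 1.414.
In the A-series (A0 area = 1 m²): A10 = 26 × 37 mm.

A10 (26 × 37 mm)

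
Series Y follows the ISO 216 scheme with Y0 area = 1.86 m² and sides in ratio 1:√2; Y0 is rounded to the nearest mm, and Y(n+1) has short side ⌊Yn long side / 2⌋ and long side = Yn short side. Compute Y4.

286 × 405 mm

Let Y0's short side be w mm. w · w√2 = 1.86 m² = 1,860,000 mm², so w ≈ 1146.8 mm and w√2 ≈ 1621.9 mm → Y0 = 1147 × 1622 mm.
Y1: ⌊1622/2⌋ × 1147 = 811 × 1147 mm
Y2: ⌊1147/2⌋ × 811 = 573 × 811 mm
Y3: ⌊811/2⌋ × 573 = 405 × 573 mm
Y4: ⌊573/2⌋ × 405 = 286 × 405 mm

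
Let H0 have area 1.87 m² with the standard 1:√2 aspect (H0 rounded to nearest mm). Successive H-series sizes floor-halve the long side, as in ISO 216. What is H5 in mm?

Let H0's short side be w mm. w · w√2 = 1.87 m² = 1,870,000 mm², so w ≈ 1149.9 mm and w√2 ≈ 1626.2 mm → H0 = 1150 × 1626 mm.
H1: ⌊1626/2⌋ × 1150 = 813 × 1150 mm
H2: ⌊1150/2⌋ × 813 = 575 × 813 mm
H3: ⌊813/2⌋ × 575 = 406 × 575 mm
H4: ⌊575/2⌋ × 406 = 287 × 406 mm
H5: ⌊406/2⌋ × 287 = 203 × 287 mm

203 × 287 mm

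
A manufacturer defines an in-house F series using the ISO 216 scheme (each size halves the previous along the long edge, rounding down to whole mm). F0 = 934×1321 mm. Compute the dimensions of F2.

467 × 660 mm

F1: ⌊1321/2⌋ × 934 = 660 × 934 mm
F2: ⌊934/2⌋ × 660 = 467 × 660 mm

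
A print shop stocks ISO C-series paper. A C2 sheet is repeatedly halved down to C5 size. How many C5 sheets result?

8

Each ISO step halves the sheet: 1 × C2 → 2 × C3 → 4 × C4 → 8 × C5
From C2 to C5 is 3 halving steps: 2^3 = 8.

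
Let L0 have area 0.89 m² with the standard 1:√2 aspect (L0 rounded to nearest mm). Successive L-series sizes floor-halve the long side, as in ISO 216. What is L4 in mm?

Let L0's short side be w mm. w · w√2 = 0.89 m² = 890,000 mm², so w ≈ 793.3 mm and w√2 ≈ 1121.9 mm → L0 = 793 × 1122 mm.
L1: ⌊1122/2⌋ × 793 = 561 × 793 mm
L2: ⌊793/2⌋ × 561 = 396 × 561 mm
L3: ⌊561/2⌋ × 396 = 280 × 396 mm
L4: ⌊396/2⌋ × 280 = 198 × 280 mm

198 × 280 mm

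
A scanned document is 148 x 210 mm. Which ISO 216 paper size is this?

A5 (148 × 210 mm)

Aspect ratio 210/148 ≈ 1.419 — close to the ISO √2 ≈ 1.414.
In the A-series (A0 area = 1 m²): A5 = 148 × 210 mm.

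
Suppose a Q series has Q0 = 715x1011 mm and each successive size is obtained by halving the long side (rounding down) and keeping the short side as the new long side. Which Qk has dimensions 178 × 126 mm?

Q5

Q0: 715 × 1011 mm
Q1: 505 × 715 mm
Q2: 357 × 505 mm
Q3: 252 × 357 mm
Q4: 178 × 252 mm
Q5: 126 × 178 mm
Q6: 89 × 126 mm
→ matches Q5.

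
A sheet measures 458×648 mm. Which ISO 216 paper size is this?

Aspect ratio 648/458 ≈ 1.415 — close to the ISO √2 ≈ 1.414.
In the C-series (envelope sizes, between A and B): C2 = 458 × 648 mm.

C2 (458 × 648 mm)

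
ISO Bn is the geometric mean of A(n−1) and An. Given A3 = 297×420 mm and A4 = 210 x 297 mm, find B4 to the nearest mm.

250 × 353 mm

Short side: √(297 · 210) = √62370 ≈ 249.7 → 250 mm
Long side: √(420 · 297) = √124740 ≈ 353.2 → 353 mm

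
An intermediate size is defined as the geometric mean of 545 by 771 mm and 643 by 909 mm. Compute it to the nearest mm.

592 × 837 mm

Short side: √(545 · 643) = √350435 ≈ 592.0 → 592 mm
Long side: √(771 · 909) = √700839 ≈ 837.2 → 837 mm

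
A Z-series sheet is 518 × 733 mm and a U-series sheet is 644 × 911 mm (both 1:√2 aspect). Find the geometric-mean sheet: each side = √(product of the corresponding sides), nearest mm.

578 × 817 mm

Short side: √(518 · 644) = √333592 ≈ 577.6 → 578 mm
Long side: √(733 · 911) = √667763 ≈ 817.2 → 817 mm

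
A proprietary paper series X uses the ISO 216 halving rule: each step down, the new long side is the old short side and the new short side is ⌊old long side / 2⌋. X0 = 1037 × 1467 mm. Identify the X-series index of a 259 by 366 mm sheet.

X0: 1037 × 1467 mm
X1: 733 × 1037 mm
X2: 518 × 733 mm
X3: 366 × 518 mm
X4: 259 × 366 mm
X5: 183 × 259 mm
→ matches X4.

X4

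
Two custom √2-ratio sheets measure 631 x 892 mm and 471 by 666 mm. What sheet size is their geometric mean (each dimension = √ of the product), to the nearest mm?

545 × 771 mm

Short side: √(631 · 471) = √297201 ≈ 545.2 → 545 mm
Long side: √(892 · 666) = √594072 ≈ 770.8 → 771 mm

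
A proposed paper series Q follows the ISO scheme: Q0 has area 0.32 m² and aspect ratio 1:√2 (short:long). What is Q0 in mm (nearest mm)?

476 × 673 mm

Let the short side be w mm. Then w · w√2 = 0.32 m² = 320,000 mm².
w² = 320,000/√2, so w ≈ 475.7 mm; long side = w√2 ≈ 672.7 mm.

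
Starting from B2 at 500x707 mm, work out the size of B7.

B3: ⌊707/2⌋ × 500 = 353 × 500 mm
B4: ⌊500/2⌋ × 353 = 250 × 353 mm
B5: ⌊353/2⌋ × 250 = 176 × 250 mm
B6: ⌊250/2⌋ × 176 = 125 × 176 mm
B7: ⌊176/2⌋ × 125 = 88 × 125 mm

88 × 125 mm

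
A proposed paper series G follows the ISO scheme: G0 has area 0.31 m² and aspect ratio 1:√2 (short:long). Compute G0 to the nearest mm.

Let the short side be w mm. Then w · w√2 = 0.31 m² = 310,000 mm².
w² = 310,000/√2, so w ≈ 468.2 mm; long side = w√2 ≈ 662.1 mm.

468 × 662 mm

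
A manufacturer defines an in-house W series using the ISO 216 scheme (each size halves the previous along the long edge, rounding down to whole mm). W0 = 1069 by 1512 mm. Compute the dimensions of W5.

189 × 267 mm

W1: ⌊1512/2⌋ × 1069 = 756 × 1069 mm
W2: ⌊1069/2⌋ × 756 = 534 × 756 mm
W3: ⌊756/2⌋ × 534 = 378 × 534 mm
W4: ⌊534/2⌋ × 378 = 267 × 378 mm
W5: ⌊378/2⌋ × 267 = 189 × 267 mm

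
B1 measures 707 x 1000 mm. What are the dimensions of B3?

B2: ⌊1000/2⌋ × 707 = 500 × 707 mm
B3: ⌊707/2⌋ × 500 = 353 × 500 mm

353 × 500 mm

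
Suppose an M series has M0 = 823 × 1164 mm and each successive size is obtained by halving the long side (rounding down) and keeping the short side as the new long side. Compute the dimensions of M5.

145 × 205 mm

M1: ⌊1164/2⌋ × 823 = 582 × 823 mm
M2: ⌊823/2⌋ × 582 = 411 × 582 mm
M3: ⌊582/2⌋ × 411 = 291 × 411 mm
M4: ⌊411/2⌋ × 291 = 205 × 291 mm
M5: ⌊291/2⌋ × 205 = 145 × 205 mm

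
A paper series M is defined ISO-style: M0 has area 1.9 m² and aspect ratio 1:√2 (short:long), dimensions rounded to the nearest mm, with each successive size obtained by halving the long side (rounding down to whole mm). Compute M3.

Let M0's short side be w mm. w · w√2 = 1.9 m² = 1,900,000 mm², so w ≈ 1159.1 mm and w√2 ≈ 1639.2 mm → M0 = 1159 × 1639 mm.
M1: ⌊1639/2⌋ × 1159 = 819 × 1159 mm
M2: ⌊1159/2⌋ × 819 = 579 × 819 mm
M3: ⌊819/2⌋ × 579 = 409 × 579 mm

409 × 579 mm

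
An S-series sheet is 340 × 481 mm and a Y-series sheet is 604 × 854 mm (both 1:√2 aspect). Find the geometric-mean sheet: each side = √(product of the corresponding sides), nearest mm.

453 × 641 mm

Short side: √(340 · 604) = √205360 ≈ 453.2 → 453 mm
Long side: √(481 · 854) = √410774 ≈ 640.9 → 641 mm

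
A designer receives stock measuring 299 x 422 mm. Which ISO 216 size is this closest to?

Aspect ratio 422/299 ≈ 1.411 — close to the ISO √2 ≈ 1.414.
In the A-series (A0 area = 1 m²): A3 = 297 × 420 mm.
Off by 4 mm total — nearest standard size.

A3 (297 × 420 mm)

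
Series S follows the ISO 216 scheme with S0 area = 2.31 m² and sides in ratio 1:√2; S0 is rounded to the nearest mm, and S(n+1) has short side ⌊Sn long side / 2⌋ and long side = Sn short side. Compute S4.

319 × 451 mm

Let S0's short side be w mm. w · w√2 = 2.31 m² = 2,310,000 mm², so w ≈ 1278.1 mm and w√2 ≈ 1807.4 mm → S0 = 1278 × 1807 mm.
S1: ⌊1807/2⌋ × 1278 = 903 × 1278 mm
S2: ⌊1278/2⌋ × 903 = 639 × 903 mm
S3: ⌊903/2⌋ × 639 = 451 × 639 mm
S4: ⌊639/2⌋ × 451 = 319 × 451 mm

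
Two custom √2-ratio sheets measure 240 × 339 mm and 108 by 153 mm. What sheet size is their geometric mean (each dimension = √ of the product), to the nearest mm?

161 × 228 mm

Short side: √(240 · 108) = √25920 ≈ 161.0 → 161 mm
Long side: √(339 · 153) = √51867 ≈ 227.7 → 228 mm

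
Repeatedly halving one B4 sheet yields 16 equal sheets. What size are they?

B8

16 = 2^4, so 4 halving steps.
B4 → B5 → … → B8 after 4 steps.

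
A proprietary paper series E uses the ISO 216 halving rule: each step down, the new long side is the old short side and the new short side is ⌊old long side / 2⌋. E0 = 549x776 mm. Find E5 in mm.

97 × 137 mm

E1: ⌊776/2⌋ × 549 = 388 × 549 mm
E2: ⌊549/2⌋ × 388 = 274 × 388 mm
E3: ⌊388/2⌋ × 274 = 194 × 274 mm
E4: ⌊274/2⌋ × 194 = 137 × 194 mm
E5: ⌊194/2⌋ × 137 = 97 × 137 mm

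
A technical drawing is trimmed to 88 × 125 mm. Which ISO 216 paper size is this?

B7 (88 × 125 mm)

Aspect ratio 125/88 ≈ 1.420 — close to the ISO √2 ≈ 1.414.
In the B-series (B0 = 1000 × 1414 mm): B7 = 88 × 125 mm.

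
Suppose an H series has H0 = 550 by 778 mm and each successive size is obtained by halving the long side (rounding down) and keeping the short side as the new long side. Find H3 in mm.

194 × 275 mm

H1: ⌊778/2⌋ × 550 = 389 × 550 mm
H2: ⌊550/2⌋ × 389 = 275 × 389 mm
H3: ⌊389/2⌋ × 275 = 194 × 275 mm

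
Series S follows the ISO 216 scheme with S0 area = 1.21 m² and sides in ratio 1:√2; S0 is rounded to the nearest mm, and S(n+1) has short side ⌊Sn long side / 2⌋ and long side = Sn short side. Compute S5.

Let S0's short side be w mm. w · w√2 = 1.21 m² = 1,210,000 mm², so w ≈ 925.0 mm and w√2 ≈ 1308.1 mm → S0 = 925 × 1308 mm.
S1: ⌊1308/2⌋ × 925 = 654 × 925 mm
S2: ⌊925/2⌋ × 654 = 462 × 654 mm
S3: ⌊654/2⌋ × 462 = 327 × 462 mm
S4: ⌊462/2⌋ × 327 = 231 × 327 mm
S5: ⌊327/2⌋ × 231 = 163 × 231 mm

163 × 231 mm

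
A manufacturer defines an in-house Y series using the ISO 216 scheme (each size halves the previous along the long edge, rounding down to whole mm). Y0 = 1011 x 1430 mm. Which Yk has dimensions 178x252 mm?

Y5

Y0: 1011 × 1430 mm
Y1: 715 × 1011 mm
Y2: 505 × 715 mm
Y3: 357 × 505 mm
Y4: 252 × 357 mm
Y5: 178 × 252 mm
Y6: 126 × 178 mm
→ matches Y5.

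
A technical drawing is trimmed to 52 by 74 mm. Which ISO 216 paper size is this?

A8 (52 × 74 mm)

Aspect ratio 74/52 ≈ 1.423 — close to the ISO √2 ≈ 1.414.
In the A-series (A0 area = 1 m²): A8 = 52 × 74 mm.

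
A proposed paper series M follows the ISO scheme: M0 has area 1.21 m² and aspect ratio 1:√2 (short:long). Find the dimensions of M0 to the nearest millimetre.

Let the short side be w mm. Then w · w√2 = 1.21 m² = 1,210,000 mm².
w² = 1,210,000/√2, so w ≈ 925.0 mm; long side = w√2 ≈ 1308.1 mm.

925 × 1308 mm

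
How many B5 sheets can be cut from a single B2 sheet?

8

Each ISO step halves the sheet: 1 × B2 → 2 × B3 → 4 × B4 → 8 × B5
From B2 to B5 is 3 halving steps: 2^3 = 8.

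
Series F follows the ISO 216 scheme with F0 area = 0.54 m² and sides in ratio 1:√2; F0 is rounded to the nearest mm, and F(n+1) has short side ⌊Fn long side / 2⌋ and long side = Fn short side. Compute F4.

154 × 218 mm

Let F0's short side be w mm. w · w√2 = 0.54 m² = 540,000 mm², so w ≈ 617.9 mm and w√2 ≈ 873.9 mm → F0 = 618 × 874 mm.
F1: ⌊874/2⌋ × 618 = 437 × 618 mm
F2: ⌊618/2⌋ × 437 = 309 × 437 mm
F3: ⌊437/2⌋ × 309 = 218 × 309 mm
F4: ⌊309/2⌋ × 218 = 154 × 218 mm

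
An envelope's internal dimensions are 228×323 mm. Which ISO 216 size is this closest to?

Aspect ratio 323/228 ≈ 1.417 — close to the ISO √2 ≈ 1.414.
In the C-series (envelope sizes, between A and B): C4 = 229 × 324 mm.
Off by 2 mm total — nearest standard size.

C4 (229 × 324 mm)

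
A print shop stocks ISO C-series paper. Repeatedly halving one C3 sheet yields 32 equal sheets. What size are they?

32 = 2^5, so 5 halving steps.
C3 → C4 → … → C8 after 5 steps.

C8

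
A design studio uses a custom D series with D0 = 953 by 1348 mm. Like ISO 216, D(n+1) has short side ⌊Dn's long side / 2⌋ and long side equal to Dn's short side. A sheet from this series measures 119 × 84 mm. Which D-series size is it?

D0: 953 × 1348 mm
D1: 674 × 953 mm
D2: 476 × 674 mm
D3: 337 × 476 mm
D4: 238 × 337 mm
D5: 168 × 238 mm
D6: 119 × 168 mm
D7: 84 × 119 mm
D8: 59 × 84 mm
→ matches D7.

D7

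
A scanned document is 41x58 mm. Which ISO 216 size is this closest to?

C9 (40 × 57 mm)

Aspect ratio 58/41 ≈ 1.415 — close to the ISO √2 ≈ 1.414.
In the C-series (envelope sizes, between A and B): C9 = 40 × 57 mm.
Off by 2 mm total — nearest standard size.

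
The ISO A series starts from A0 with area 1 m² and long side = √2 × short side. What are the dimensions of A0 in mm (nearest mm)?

Let the short side be w mm. Then the long side is w√2 and w · w√2 = 10⁶ mm².
w² = 10⁶/√2, so w = 1000 / 2^(1/4) ≈ 840.9 mm; long side = 1000 · 2^(1/4) ≈ 1189.2 mm.

841 × 1189 mm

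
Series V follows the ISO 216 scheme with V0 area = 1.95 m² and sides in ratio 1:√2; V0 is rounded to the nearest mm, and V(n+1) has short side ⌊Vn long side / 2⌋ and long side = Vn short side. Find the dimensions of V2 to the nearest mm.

Let V0's short side be w mm. w · w√2 = 1.95 m² = 1,950,000 mm², so w ≈ 1174.2 mm and w√2 ≈ 1660.6 mm → V0 = 1174 × 1661 mm.
V1: ⌊1661/2⌋ × 1174 = 830 × 1174 mm
V2: ⌊1174/2⌋ × 830 = 587 × 830 mm

587 × 830 mm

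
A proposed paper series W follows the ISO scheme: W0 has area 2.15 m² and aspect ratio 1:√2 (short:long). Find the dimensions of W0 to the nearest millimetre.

1233 × 1744 mm

Let the short side be w mm. Then w · w√2 = 2.15 m² = 2,150,000 mm².
w² = 2,150,000/√2, so w ≈ 1233.0 mm; long side = w√2 ≈ 1743.7 mm.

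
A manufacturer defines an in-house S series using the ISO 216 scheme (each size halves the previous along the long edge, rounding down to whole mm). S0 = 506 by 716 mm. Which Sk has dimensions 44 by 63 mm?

S7

S0: 506 × 716 mm
S1: 358 × 506 mm
S2: 253 × 358 mm
S3: 179 × 253 mm
S4: 126 × 179 mm
S5: 89 × 126 mm
S6: 63 × 89 mm
S7: 44 × 63 mm
S8: 31 × 44 mm
→ matches S7.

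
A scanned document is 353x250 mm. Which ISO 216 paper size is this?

Aspect ratio 353/250 ≈ 1.412 — close to the ISO √2 ≈ 1.414.
In the B-series (B0 = 1000 × 1414 mm): B4 = 250 × 353 mm.

B4 (250 × 353 mm)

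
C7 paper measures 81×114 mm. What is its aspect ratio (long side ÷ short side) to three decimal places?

1.407

114 / 81 = 1.407
ISO 216 targets √2 ≈ 1.414; the -0.007 deviation is from mm rounding.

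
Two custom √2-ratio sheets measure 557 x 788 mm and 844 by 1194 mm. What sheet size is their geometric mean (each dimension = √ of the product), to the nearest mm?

686 × 970 mm

Short side: √(557 · 844) = √470108 ≈ 685.6 → 686 mm
Long side: √(788 · 1194) = √940872 ≈ 970.0 → 970 mm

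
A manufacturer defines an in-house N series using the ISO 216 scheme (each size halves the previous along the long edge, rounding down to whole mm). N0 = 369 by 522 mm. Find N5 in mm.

N1: ⌊522/2⌋ × 369 = 261 × 369 mm
N2: ⌊369/2⌋ × 261 = 184 × 261 mm
N3: ⌊261/2⌋ × 184 = 130 × 184 mm
N4: ⌊184/2⌋ × 130 = 92 × 130 mm
N5: ⌊130/2⌋ × 92 = 65 × 92 mm

65 × 92 mm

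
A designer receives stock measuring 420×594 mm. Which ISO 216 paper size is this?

A2 (420 × 594 mm)

Aspect ratio 594/420 ≈ 1.414 — close to the ISO √2 ≈ 1.414.
In the A-series (A0 area = 1 m²): A2 = 420 × 594 mm.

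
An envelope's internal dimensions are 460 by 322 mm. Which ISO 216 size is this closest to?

Aspect ratio 460/322 ≈ 1.429 — close to the ISO √2 ≈ 1.414.
In the C-series (envelope sizes, between A and B): C3 = 324 × 458 mm.
Off by 4 mm total — nearest standard size.

C3 (324 × 458 mm)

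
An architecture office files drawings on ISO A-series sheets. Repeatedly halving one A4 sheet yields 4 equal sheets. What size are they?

4 = 2^2, so 2 halving steps.
A4 → A5 → … → A6 after 2 steps.

A6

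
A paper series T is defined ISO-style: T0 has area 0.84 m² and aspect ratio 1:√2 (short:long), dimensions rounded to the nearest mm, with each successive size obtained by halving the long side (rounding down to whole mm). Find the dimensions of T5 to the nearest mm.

136 × 192 mm

Let T0's short side be w mm. w · w√2 = 0.84 m² = 840,000 mm², so w ≈ 770.7 mm and w√2 ≈ 1089.9 mm → T0 = 771 × 1090 mm.
T1: ⌊1090/2⌋ × 771 = 545 × 771 mm
T2: ⌊771/2⌋ × 545 = 385 × 545 mm
T3: ⌊545/2⌋ × 385 = 272 × 385 mm
T4: ⌊385/2⌋ × 272 = 192 × 272 mm
T5: ⌊272/2⌋ × 192 = 136 × 192 mm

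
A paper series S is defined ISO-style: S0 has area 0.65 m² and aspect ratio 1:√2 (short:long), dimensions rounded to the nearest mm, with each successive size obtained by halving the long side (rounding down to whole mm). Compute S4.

169 × 239 mm

Let S0's short side be w mm. w · w√2 = 0.65 m² = 650,000 mm², so w ≈ 678.0 mm and w√2 ≈ 958.8 mm → S0 = 678 × 959 mm.
S1: ⌊959/2⌋ × 678 = 479 × 678 mm
S2: ⌊678/2⌋ × 479 = 339 × 479 mm
S3: ⌊479/2⌋ × 339 = 239 × 339 mm
S4: ⌊339/2⌋ × 239 = 169 × 239 mm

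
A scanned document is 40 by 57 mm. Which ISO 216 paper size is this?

C9 (40 × 57 mm)

Aspect ratio 57/40 ≈ 1.425 — close to the ISO √2 ≈ 1.414.
In the C-series (envelope sizes, between A and B): C9 = 40 × 57 mm.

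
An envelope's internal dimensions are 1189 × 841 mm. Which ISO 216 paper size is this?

A0 (841 × 1189 mm)

Aspect ratio 1189/841 ≈ 1.414 — close to the ISO √2 ≈ 1.414.
In the A-series (A0 area = 1 m²): A0 = 841 × 1189 mm.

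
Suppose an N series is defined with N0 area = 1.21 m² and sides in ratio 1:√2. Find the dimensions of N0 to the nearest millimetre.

Let the short side be w mm. Then w · w√2 = 1.21 m² = 1,210,000 mm².
w² = 1,210,000/√2, so w ≈ 925.0 mm; long side = w√2 ≈ 1308.1 mm.

925 × 1308 mm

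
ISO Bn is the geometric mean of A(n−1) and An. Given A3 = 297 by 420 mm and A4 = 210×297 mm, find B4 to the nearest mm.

250 × 353 mm

Short side: √(297 · 210) = √62370 ≈ 249.7 → 250 mm
Long side: √(420 · 297) = √124740 ≈ 353.2 → 353 mm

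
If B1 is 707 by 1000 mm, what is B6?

B2: ⌊1000/2⌋ × 707 = 500 × 707 mm
B3: ⌊707/2⌋ × 500 = 353 × 500 mm
B4: ⌊500/2⌋ × 353 = 250 × 353 mm
B5: ⌊353/2⌋ × 250 = 176 × 250 mm
B6: ⌊250/2⌋ × 176 = 125 × 176 mm

125 × 176 mm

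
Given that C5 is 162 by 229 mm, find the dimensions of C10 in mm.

28 × 40 mm

C6: ⌊229/2⌋ × 162 = 114 × 162 mm
C7: ⌊162/2⌋ × 114 = 81 × 114 mm
C8: ⌊114/2⌋ × 81 = 57 × 81 mm
C9: ⌊81/2⌋ × 57 = 40 × 57 mm
C10: ⌊57/2⌋ × 40 = 28 × 40 mm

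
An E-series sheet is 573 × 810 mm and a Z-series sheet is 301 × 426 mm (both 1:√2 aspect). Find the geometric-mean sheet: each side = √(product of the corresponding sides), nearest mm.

Short side: √(573 · 301) = √172473 ≈ 415.3 → 415 mm
Long side: √(810 · 426) = √345060 ≈ 587.4 → 587 mm

415 × 587 mm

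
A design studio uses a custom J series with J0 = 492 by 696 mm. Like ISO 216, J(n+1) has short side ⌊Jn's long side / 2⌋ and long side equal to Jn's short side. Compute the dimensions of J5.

87 × 123 mm

J1: ⌊696/2⌋ × 492 = 348 × 492 mm
J2: ⌊492/2⌋ × 348 = 246 × 348 mm
J3: ⌊348/2⌋ × 246 = 174 × 246 mm
J4: ⌊246/2⌋ × 174 = 123 × 174 mm
J5: ⌊174/2⌋ × 123 = 87 × 123 mm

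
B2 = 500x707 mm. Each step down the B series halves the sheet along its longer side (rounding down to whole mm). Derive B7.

B3: ⌊707/2⌋ × 500 = 353 × 500 mm
B4: ⌊500/2⌋ × 353 = 250 × 353 mm
B5: ⌊353/2⌋ × 250 = 176 × 250 mm
B6: ⌊250/2⌋ × 176 = 125 × 176 mm
B7: ⌊176/2⌋ × 125 = 88 × 125 mm

88 × 125 mm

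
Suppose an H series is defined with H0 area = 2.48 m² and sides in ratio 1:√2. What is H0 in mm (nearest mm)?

1324 × 1873 mm

Let the short side be w mm. Then w · w√2 = 2.48 m² = 2,480,000 mm².
w² = 2,480,000/√2, so w ≈ 1324.2 mm; long side = w√2 ≈ 1872.8 mm.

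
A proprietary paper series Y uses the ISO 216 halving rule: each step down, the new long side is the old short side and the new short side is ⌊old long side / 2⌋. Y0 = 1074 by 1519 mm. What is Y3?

Y1: ⌊1519/2⌋ × 1074 = 759 × 1074 mm
Y2: ⌊1074/2⌋ × 759 = 537 × 759 mm
Y3: ⌊759/2⌋ × 537 = 379 × 537 mm

379 × 537 mm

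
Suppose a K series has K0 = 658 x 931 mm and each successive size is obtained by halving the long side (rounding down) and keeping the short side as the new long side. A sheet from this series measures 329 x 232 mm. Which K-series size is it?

K0: 658 × 931 mm
K1: 465 × 658 mm
K2: 329 × 465 mm
K3: 232 × 329 mm
K4: 164 × 232 mm
→ matches K3.

K3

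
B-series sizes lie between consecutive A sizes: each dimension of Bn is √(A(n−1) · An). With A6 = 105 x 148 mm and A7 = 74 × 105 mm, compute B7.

Short side: √(105 · 74) = √7770 ≈ 88.1 → 88 mm
Long side: √(148 · 105) = √15540 ≈ 124.7 → 125 mm

88 × 125 mm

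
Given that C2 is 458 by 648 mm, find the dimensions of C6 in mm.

114 × 162 mm

C3: ⌊648/2⌋ × 458 = 324 × 458 mm
C4: ⌊458/2⌋ × 324 = 229 × 324 mm
C5: ⌊324/2⌋ × 229 = 162 × 229 mm
C6: ⌊229/2⌋ × 162 = 114 × 162 mm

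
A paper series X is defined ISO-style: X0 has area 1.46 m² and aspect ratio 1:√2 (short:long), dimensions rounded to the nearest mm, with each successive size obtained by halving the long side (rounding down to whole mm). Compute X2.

508 × 718 mm

Let X0's short side be w mm. w · w√2 = 1.46 m² = 1,460,000 mm², so w ≈ 1016.1 mm and w√2 ≈ 1436.9 mm → X0 = 1016 × 1437 mm.
X1: ⌊1437/2⌋ × 1016 = 718 × 1016 mm
X2: ⌊1016/2⌋ × 718 = 508 × 718 mm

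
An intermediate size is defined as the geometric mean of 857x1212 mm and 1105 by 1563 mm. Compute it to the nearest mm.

Short side: √(857 · 1105) = √946985 ≈ 973.1 → 973 mm
Long side: √(1212 · 1563) = √1894356 ≈ 1376.4 → 1376 mm

973 × 1376 mm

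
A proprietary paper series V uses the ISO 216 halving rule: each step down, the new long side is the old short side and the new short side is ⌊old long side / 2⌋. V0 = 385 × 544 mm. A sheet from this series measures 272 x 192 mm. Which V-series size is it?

V0: 385 × 544 mm
V1: 272 × 385 mm
V2: 192 × 272 mm
V3: 136 × 192 mm
→ matches V2.

V2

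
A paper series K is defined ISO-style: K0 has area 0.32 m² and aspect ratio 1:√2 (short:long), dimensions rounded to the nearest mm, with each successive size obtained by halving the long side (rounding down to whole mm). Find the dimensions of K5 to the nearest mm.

84 × 119 mm

Let K0's short side be w mm. w · w√2 = 0.32 m² = 320,000 mm², so w ≈ 475.7 mm and w√2 ≈ 672.7 mm → K0 = 476 × 673 mm.
K1: ⌊673/2⌋ × 476 = 336 × 476 mm
K2: ⌊476/2⌋ × 336 = 238 × 336 mm
K3: ⌊336/2⌋ × 238 = 168 × 238 mm
K4: ⌊238/2⌋ × 168 = 119 × 168 mm
K5: ⌊168/2⌋ × 119 = 84 × 119 mm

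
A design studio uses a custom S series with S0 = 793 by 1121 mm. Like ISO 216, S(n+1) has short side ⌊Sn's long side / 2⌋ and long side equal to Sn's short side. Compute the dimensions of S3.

S1: ⌊1121/2⌋ × 793 = 560 × 793 mm
S2: ⌊793/2⌋ × 560 = 396 × 560 mm
S3: ⌊560/2⌋ × 396 = 280 × 396 mm

280 × 396 mm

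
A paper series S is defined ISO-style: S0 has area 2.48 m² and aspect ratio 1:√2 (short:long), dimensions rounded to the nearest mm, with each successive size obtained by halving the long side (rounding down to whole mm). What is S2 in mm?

Let S0's short side be w mm. w · w√2 = 2.48 m² = 2,480,000 mm², so w ≈ 1324.2 mm and w√2 ≈ 1872.8 mm → S0 = 1324 × 1873 mm.
S1: ⌊1873/2⌋ × 1324 = 936 × 1324 mm
S2: ⌊1324/2⌋ × 936 = 662 × 936 mm

662 × 936 mm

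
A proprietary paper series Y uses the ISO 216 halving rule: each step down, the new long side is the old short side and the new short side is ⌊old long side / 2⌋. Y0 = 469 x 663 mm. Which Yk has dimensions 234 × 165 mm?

Y0: 469 × 663 mm
Y1: 331 × 469 mm
Y2: 234 × 331 mm
Y3: 165 × 234 mm
Y4: 117 × 165 mm
→ matches Y3.

Y3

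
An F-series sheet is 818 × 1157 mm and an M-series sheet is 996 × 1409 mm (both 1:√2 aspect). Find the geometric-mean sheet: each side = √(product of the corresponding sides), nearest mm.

Short side: √(818 · 996) = √814728 ≈ 902.6 → 903 mm
Long side: √(1157 · 1409) = √1630213 ≈ 1276.8 → 1277 mm

903 × 1277 mm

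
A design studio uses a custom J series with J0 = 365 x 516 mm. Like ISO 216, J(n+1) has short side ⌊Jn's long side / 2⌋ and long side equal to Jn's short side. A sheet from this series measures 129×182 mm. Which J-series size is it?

J3

J0: 365 × 516 mm
J1: 258 × 365 mm
J2: 182 × 258 mm
J3: 129 × 182 mm
J4: 91 × 129 mm
→ matches J3.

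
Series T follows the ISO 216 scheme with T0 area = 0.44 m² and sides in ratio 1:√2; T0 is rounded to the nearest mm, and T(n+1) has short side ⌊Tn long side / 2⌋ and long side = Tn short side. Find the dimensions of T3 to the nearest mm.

197 × 279 mm

Let T0's short side be w mm. w · w√2 = 0.44 m² = 440,000 mm², so w ≈ 557.8 mm and w√2 ≈ 788.8 mm → T0 = 558 × 789 mm.
T1: ⌊789/2⌋ × 558 = 394 × 558 mm
T2: ⌊558/2⌋ × 394 = 279 × 394 mm
T3: ⌊394/2⌋ × 279 = 197 × 279 mm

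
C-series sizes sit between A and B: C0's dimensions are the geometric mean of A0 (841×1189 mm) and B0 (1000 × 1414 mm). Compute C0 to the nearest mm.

917 × 1297 mm

Short: √(841 · 1000) = √841000 ≈ 917.1 mm.
Long: √(1189 · 1414) = √1681246 ≈ 1296.6 mm.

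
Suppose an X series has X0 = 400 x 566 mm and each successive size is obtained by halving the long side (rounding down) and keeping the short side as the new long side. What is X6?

50 × 70 mm

X1 = 283 × 400 mm (from X0 by 1 halving).
X2: ⌊400/2⌋ × 283 = 200 × 283 mm
X3: ⌊283/2⌋ × 200 = 141 × 200 mm
X4: ⌊200/2⌋ × 141 = 100 × 141 mm
X5: ⌊141/2⌋ × 100 = 70 × 100 mm
X6: ⌊100/2⌋ × 70 = 50 × 70 mm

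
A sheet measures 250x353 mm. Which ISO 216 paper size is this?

Aspect ratio 353/250 ≈ 1.412 — close to the ISO √2 ≈ 1.414.
In the B-series (B0 = 1000 × 1414 mm): B4 = 250 × 353 mm.

B4 (250 × 353 mm)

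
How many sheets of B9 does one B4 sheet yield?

32

Each ISO step halves the sheet: 1 × B4 → 2 × B5 → 4 × B6 → 8 × B7 → …
From B4 to B9 is 5 halving steps: 2^5 = 32.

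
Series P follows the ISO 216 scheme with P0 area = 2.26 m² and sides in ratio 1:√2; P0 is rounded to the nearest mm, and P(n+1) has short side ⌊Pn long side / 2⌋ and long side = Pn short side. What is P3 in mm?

Let P0's short side be w mm. w · w√2 = 2.26 m² = 2,260,000 mm², so w ≈ 1264.1 mm and w√2 ≈ 1787.8 mm → P0 = 1264 × 1788 mm.
P1: ⌊1788/2⌋ × 1264 = 894 × 1264 mm
P2: ⌊1264/2⌋ × 894 = 632 × 894 mm
P3: ⌊894/2⌋ × 632 = 447 × 632 mm

447 × 632 mm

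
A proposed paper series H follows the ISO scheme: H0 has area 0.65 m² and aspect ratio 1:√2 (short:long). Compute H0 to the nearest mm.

678 × 959 mm

Let the short side be w mm. Then w · w√2 = 0.65 m² = 650,000 mm².
w² = 650,000/√2, so w ≈ 678.0 mm; long side = w√2 ≈ 958.8 mm.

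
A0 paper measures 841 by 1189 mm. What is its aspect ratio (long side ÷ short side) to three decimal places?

1.414

1189 / 841 = 1.414
Matches √2 ≈ 1.414 — the ISO 216 defining ratio.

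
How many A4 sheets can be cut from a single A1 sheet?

8

Each ISO step halves the sheet: 1 × A1 → 2 × A2 → 4 × A3 → 8 × A4
From A1 to A4 is 3 halving steps: 2^3 = 8.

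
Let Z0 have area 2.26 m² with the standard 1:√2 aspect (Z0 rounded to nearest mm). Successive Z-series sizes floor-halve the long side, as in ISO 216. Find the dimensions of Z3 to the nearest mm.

Let Z0's short side be w mm. w · w√2 = 2.26 m² = 2,260,000 mm², so w ≈ 1264.1 mm and w√2 ≈ 1787.8 mm → Z0 = 1264 × 1788 mm.
Z1: ⌊1788/2⌋ × 1264 = 894 × 1264 mm
Z2: ⌊1264/2⌋ × 894 = 632 × 894 mm
Z3: ⌊894/2⌋ × 632 = 447 × 632 mm

447 × 632 mm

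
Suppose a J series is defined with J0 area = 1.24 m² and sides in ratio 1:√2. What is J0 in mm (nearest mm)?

Let the short side be w mm. Then w · w√2 = 1.24 m² = 1,240,000 mm².
w² = 1,240,000/√2, so w ≈ 936.4 mm; long side = w√2 ≈ 1324.2 mm.

936 × 1324 mm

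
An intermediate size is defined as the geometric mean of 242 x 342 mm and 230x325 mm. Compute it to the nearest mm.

236 × 333 mm

Short side: √(242 · 230) = √55660 ≈ 235.9 → 236 mm
Long side: √(342 · 325) = √111150 ≈ 333.4 → 333 mm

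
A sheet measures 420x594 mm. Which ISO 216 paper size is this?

Aspect ratio 594/420 ≈ 1.414 — close to the ISO √2 ≈ 1.414.
In the A-series (A0 area = 1 m²): A2 = 420 × 594 mm.

A2 (420 × 594 mm)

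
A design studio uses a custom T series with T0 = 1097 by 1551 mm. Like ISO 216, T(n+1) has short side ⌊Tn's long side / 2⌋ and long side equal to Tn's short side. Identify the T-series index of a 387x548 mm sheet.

T3

T0: 1097 × 1551 mm
T1: 775 × 1097 mm
T2: 548 × 775 mm
T3: 387 × 548 mm
T4: 274 × 387 mm
→ matches T3.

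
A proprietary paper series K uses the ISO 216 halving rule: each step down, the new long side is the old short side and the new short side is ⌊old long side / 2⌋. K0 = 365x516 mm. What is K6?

45 × 64 mm

K1: ⌊516/2⌋ × 365 = 258 × 365 mm
K2: ⌊365/2⌋ × 258 = 182 × 258 mm
K3: ⌊258/2⌋ × 182 = 129 × 182 mm
K4: ⌊182/2⌋ × 129 = 91 × 129 mm
K5: ⌊129/2⌋ × 91 = 64 × 91 mm
K6: ⌊91/2⌋ × 64 = 45 × 64 mm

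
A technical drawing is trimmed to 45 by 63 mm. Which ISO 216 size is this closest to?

Aspect ratio 63/45 ≈ 1.400 — close to the ISO √2 ≈ 1.414.
In the B-series (B0 = 1000 × 1414 mm): B9 = 44 × 62 mm.
Off by 2 mm total — nearest standard size.

B9 (44 × 62 mm)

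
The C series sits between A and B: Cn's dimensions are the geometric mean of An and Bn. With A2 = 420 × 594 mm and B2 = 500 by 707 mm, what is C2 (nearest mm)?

458 × 648 mm

Short side: √(420 · 500) = √210000 ≈ 458.3 → 458 mm
Long side: √(594 · 707) = √419958 ≈ 648.0 → 648 mm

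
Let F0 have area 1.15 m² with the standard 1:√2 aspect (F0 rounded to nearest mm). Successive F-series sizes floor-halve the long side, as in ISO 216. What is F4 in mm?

225 × 318 mm

Let F0's short side be w mm. w · w√2 = 1.15 m² = 1,150,000 mm², so w ≈ 901.8 mm and w√2 ≈ 1275.3 mm → F0 = 902 × 1275 mm.
F1: ⌊1275/2⌋ × 902 = 637 × 902 mm
F2: ⌊902/2⌋ × 637 = 451 × 637 mm
F3: ⌊637/2⌋ × 451 = 318 × 451 mm
F4: ⌊451/2⌋ × 318 = 225 × 318 mm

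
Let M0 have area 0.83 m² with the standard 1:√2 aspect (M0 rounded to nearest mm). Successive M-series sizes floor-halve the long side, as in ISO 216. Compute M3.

Let M0's short side be w mm. w · w√2 = 0.83 m² = 830,000 mm², so w ≈ 766.1 mm and w√2 ≈ 1083.4 mm → M0 = 766 × 1083 mm.
M1: ⌊1083/2⌋ × 766 = 541 × 766 mm
M2: ⌊766/2⌋ × 541 = 383 × 541 mm
M3: ⌊541/2⌋ × 383 = 270 × 383 mm

270 × 383 mm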